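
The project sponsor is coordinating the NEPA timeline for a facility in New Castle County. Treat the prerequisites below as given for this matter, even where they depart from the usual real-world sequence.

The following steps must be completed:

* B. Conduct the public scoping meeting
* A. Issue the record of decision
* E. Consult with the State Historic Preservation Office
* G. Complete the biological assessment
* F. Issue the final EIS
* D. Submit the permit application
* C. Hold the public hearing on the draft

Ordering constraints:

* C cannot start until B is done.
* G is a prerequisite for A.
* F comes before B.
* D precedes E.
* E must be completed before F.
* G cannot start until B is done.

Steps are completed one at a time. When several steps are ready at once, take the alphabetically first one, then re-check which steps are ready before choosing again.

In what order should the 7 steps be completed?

D E F B C G A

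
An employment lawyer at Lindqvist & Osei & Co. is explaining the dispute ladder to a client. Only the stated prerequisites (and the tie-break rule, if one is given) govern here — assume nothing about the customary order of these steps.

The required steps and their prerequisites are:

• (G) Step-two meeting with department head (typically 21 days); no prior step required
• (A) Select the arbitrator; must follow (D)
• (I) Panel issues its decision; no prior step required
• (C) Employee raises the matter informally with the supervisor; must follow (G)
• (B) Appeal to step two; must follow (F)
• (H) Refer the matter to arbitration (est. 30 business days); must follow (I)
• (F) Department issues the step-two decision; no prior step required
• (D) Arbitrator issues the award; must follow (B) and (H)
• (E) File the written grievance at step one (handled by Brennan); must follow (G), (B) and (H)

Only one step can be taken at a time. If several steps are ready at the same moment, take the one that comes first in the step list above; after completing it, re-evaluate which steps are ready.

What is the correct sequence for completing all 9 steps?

(G) → (I) → (C) → (H) → (F) → (B) → (D) → (A) → (E)

(G), (I) and (F) have no prerequisites; (G) is listed earlier, so (G) is first.
(C) now also ready, so the ready set is {(I), (C), (F)}; (I) is listed earlier → (I).
(C), (H) and (F) are all available; (C) is listed earlier → (C).
Ready: (H) and (F). (H) is listed earlier → (H).
That leaves (F) as the only ready step → (F).
Next only (B) has its prerequisites met → (B).
Ready: (D) and (E). (D) is listed earlier → (D).
(A) now also ready, so the ready set is {(A), (E)}; (A) is listed earlier → (A).
That leaves (E) as the only ready step → (E).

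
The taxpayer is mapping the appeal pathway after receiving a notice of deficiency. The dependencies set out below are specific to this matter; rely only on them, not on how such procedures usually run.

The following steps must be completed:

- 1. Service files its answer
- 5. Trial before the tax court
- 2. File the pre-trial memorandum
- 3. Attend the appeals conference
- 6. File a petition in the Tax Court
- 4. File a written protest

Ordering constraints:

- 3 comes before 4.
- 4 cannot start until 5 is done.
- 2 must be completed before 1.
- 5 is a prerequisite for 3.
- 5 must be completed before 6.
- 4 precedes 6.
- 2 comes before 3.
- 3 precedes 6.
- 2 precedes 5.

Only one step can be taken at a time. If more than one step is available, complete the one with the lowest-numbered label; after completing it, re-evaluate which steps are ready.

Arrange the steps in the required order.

2, 1, 5, 3, 4, 6

2 has no prerequisites → 2 first.
Now 1 and 5 have their prerequisites met. 1 has the earlier label, so 1 next.
Next only 5 has its prerequisites met → 5.
3 needed 2 and 5, now all done → 3.
That leaves 4 as the only ready step → 4.
Next only 6 has its prerequisites met → 6.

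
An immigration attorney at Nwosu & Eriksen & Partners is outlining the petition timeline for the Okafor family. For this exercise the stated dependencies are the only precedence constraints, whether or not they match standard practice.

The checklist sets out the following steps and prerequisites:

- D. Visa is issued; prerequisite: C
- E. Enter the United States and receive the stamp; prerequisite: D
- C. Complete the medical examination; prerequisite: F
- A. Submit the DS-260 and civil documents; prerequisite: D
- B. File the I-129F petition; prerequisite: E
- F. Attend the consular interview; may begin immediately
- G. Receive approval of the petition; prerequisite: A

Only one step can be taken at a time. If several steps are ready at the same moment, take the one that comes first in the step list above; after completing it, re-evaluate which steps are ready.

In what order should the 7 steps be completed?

F, C, D, E, A, B, G

F has no prerequisites → F first.
C needed F, now all done → C.
That leaves D as the only ready step → D.
Now E and A have their prerequisites met. E is listed earlier, so E next.
Now A and B have their prerequisites met. A is listed earlier, so A next.
B and G are both available; B is listed earlier → B.
G needed A, now all done → G.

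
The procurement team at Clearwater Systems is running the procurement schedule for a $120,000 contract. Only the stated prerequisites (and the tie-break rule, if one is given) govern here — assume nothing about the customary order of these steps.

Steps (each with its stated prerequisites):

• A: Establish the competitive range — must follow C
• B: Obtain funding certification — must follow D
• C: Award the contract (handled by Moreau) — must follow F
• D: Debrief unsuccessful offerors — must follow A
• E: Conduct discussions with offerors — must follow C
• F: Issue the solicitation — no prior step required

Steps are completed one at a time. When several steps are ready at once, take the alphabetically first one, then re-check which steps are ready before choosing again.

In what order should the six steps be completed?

F → C → A → D → B → E

F is the only step with nothing outstanding, so it goes first.
C needed F, now all done → C.
Ready: A and E. A has the earlier label → A.
D and E are both available; D has the earlier label → D.
B now also ready, so the ready set is {B, E}; B has the earlier label → B.
E is the only step now ready → E.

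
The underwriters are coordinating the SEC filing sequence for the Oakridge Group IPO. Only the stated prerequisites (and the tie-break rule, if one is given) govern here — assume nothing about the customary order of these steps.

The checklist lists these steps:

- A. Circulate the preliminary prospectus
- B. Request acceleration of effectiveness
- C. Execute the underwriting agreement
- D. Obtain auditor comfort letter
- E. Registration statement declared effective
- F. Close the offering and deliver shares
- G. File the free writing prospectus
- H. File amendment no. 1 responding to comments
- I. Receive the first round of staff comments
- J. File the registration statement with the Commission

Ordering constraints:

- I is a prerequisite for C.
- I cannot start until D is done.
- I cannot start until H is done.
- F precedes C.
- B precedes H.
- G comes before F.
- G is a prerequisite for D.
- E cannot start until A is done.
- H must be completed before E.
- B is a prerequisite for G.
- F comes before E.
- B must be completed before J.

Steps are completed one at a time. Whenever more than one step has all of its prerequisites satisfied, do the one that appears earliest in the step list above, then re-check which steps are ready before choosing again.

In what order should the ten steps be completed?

A B G D F H E I C J

Nothing is required for A and B. A is listed earlier → A first.
That leaves B as the only ready step → B.
Now G, H and J have their prerequisites met. G is listed earlier, so G next.
Now D, F, H and J have their prerequisites met. D is listed earlier, so D next.
Ready: F, H and J. F is listed earlier → F.
Now H and J have their prerequisites met. H is listed earlier, so H next.
E, I and J are all available; E is listed earlier → E.
Ready: I and J. I is listed earlier → I.
Ready: C and J. C is listed earlier → C.
Next only J has its prerequisites met → J.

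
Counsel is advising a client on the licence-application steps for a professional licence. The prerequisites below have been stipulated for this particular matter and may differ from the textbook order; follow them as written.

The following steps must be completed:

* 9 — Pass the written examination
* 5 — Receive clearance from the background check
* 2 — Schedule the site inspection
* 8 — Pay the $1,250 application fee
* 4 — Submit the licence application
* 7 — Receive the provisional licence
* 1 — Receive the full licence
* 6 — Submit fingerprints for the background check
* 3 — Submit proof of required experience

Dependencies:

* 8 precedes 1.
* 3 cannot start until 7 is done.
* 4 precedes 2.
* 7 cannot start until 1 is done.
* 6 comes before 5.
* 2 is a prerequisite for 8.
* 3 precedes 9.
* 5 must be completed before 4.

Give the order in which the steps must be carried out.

6 5 4 2 8 1 7 3 9

6 is the only step with nothing outstanding, so it goes first.
That leaves 5 as the only ready step → 5.
Next only 4 has its prerequisites met → 4.
2 needed 4, now all done → 2.
8 needed 2, now all done → 8.
1 is the only step now ready → 1.
Next only 7 has its prerequisites met → 7.
3 needed 7, now all done → 3.
That leaves 9 as the only ready step → 9.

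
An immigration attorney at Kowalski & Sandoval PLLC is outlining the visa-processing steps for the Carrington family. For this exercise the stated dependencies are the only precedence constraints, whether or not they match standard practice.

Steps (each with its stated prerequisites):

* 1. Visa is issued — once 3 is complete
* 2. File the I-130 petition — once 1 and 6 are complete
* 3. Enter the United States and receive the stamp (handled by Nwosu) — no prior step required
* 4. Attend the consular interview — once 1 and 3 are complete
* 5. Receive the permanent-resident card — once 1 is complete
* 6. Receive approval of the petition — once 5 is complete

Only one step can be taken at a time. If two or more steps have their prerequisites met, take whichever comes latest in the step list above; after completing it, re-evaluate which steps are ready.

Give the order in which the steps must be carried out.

Only 3 has no prerequisites, so it is first.
Next only 1 has its prerequisites met → 1.
5 and 4 are both available; 5 is listed later → 5.
6 now also ready, so the ready set is {6, 4}; 6 is listed later → 6.
Ready: 4 and 2. 4 is listed later → 4.
2 needed 6 and 1, now all done → 2.

3, 1, 5, 6, 4, 2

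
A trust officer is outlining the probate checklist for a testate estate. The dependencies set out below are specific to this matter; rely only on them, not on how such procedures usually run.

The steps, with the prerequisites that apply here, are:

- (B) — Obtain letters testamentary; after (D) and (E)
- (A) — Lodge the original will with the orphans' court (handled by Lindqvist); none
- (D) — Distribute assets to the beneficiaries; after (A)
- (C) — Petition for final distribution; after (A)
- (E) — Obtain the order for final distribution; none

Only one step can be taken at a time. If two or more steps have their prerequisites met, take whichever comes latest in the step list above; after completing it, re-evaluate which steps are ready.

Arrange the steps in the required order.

(E) and (A) have no prerequisites; (E) is listed later, so (E) is first.
That leaves (A) as the only ready step → (A).
(C) and (D) are both available; (C) is listed later → (C).
(D) needed (A), now all done → (D).
(B) needed (E) and (D), now all done → (B).

(E), (A), (C), (D), (B)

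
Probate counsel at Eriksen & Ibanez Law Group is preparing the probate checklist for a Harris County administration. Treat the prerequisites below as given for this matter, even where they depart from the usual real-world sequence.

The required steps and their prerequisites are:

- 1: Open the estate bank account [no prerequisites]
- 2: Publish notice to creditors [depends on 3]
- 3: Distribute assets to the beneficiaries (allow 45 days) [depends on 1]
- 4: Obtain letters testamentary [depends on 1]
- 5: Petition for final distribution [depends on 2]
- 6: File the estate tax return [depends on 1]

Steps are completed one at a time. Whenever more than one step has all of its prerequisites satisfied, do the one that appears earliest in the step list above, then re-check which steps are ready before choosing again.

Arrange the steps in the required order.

1, 3, 2, 4, 5, 6

Only 1 has no prerequisites, so it is first.
3, 4 and 6 are all available; 3 is listed earlier → 3.
2, 4 and 6 are all available; 2 is listed earlier → 2.
Now 4, 5 and 6 have their prerequisites met. 4 is listed earlier, so 4 next.
5 and 6 are both available; 5 is listed earlier → 5.
That leaves 6 as the only ready step → 6.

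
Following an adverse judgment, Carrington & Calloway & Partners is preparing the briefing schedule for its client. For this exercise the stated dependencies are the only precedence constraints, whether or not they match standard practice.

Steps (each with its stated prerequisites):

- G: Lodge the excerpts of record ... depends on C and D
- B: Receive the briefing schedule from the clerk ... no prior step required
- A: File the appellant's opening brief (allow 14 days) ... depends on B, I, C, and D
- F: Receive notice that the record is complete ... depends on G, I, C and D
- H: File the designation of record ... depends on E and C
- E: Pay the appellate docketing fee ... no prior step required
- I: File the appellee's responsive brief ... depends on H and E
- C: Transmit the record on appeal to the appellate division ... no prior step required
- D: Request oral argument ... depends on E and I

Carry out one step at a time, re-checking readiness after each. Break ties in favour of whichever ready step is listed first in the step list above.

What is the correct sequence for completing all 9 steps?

Nothing is required for B, E and C. B is listed earlier → B first.
E and C are both available; E is listed earlier → E.
C is the only step now ready → C.
H needed E and C, now all done → H.
Next only I has its prerequisites met → I.
D is the only step now ready → D.
Ready: G and A. G is listed earlier → G.
Now A and F have their prerequisites met. A is listed earlier, so A next.
That leaves F as the only ready step → F.

B E C H I D G A F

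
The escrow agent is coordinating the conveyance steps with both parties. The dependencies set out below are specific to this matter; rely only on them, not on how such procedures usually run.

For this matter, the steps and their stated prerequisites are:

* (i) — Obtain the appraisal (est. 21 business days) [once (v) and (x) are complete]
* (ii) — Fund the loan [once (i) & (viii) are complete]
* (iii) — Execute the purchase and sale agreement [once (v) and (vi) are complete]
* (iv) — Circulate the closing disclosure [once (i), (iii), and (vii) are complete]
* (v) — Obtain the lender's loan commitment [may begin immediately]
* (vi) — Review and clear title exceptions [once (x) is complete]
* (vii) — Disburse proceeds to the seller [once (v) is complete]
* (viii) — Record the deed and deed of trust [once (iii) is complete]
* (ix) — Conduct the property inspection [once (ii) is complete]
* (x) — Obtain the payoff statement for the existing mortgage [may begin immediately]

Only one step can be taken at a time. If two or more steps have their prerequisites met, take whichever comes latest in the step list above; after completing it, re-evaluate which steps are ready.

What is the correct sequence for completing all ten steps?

Nothing is required for (x) and (v). (x) is listed later → (x) first.
Ready: (vi) and (v). (vi) is listed later → (vi).
(v) is the only step now ready → (v).
Ready: (vii), (iii) and (i). (vii) is listed later → (vii).
Ready: (iii) and (i). (iii) is listed later → (iii).
Now (viii) and (i) have their prerequisites met. (viii) is listed later, so (viii) next.
(i) needed (x) and (v), now all done → (i).
Now (iv) and (ii) have their prerequisites met. (iv) is listed later, so (iv) next.
Next only (ii) has its prerequisites met → (ii).
Next only (ix) has its prerequisites met → (ix).

(x) (vi) (v) (vii) (iii) (viii) (i) (iv) (ii) (ix)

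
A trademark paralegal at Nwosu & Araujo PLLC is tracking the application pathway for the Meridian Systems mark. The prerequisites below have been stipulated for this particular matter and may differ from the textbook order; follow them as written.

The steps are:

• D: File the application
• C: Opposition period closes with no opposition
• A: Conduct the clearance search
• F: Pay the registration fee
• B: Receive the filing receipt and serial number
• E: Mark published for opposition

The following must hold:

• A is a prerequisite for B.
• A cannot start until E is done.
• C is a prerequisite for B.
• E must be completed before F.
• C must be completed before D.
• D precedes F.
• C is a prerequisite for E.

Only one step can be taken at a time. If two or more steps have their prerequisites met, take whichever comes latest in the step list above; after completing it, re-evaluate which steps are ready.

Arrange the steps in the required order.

C → E → A → B → D → F

C is the only step with nothing outstanding, so it goes first.
E and D are both available; E is listed later → E.
Ready: A and D. A is listed later → A.
Now B and D have their prerequisites met. B is listed later, so B next.
D needed C, now all done → D.
That leaves F as the only ready step → F.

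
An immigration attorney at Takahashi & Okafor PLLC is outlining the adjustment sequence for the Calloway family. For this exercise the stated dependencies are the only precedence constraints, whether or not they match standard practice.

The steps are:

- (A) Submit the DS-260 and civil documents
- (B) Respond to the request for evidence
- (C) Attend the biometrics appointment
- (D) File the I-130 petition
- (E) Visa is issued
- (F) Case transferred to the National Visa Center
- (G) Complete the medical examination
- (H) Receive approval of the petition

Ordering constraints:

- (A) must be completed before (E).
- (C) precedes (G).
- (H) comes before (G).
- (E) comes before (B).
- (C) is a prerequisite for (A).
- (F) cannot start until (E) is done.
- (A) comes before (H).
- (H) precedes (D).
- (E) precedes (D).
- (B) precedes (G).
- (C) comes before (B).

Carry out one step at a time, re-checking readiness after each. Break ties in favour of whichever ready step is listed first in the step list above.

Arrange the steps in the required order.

(C), (A), (E), (B), (F), (H), (D), (G)

(C) has no prerequisites → (C) first.
(A) needed (C), now all done → (A).
Now (E) and (H) have their prerequisites met. (E) is listed earlier, so (E) next.
Ready: (B), (F) and (H). (B) is listed earlier → (B).
(F) and (H) are both available; (F) is listed earlier → (F).
(H) is the only step now ready → (H).
Ready: (D) and (G). (D) is listed earlier → (D).
(G) needed (B), (C) and (H), now all done → (G).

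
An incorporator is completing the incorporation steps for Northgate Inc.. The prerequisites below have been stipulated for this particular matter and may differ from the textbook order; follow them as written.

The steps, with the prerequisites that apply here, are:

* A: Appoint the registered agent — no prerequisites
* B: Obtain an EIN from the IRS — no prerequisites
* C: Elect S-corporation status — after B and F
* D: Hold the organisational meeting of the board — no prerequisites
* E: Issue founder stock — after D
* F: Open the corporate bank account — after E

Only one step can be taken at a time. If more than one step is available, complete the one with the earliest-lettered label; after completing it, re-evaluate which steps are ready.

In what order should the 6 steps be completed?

Nothing is required for A, B and D. A has the earlier label → A first.
Now B and D have their prerequisites met. B has the earlier label, so B next.
D is the only step now ready → D.
E needed D, now all done → E.
F is the only step now ready → F.
C is the only step now ready → C.

A, B, D, E, F, C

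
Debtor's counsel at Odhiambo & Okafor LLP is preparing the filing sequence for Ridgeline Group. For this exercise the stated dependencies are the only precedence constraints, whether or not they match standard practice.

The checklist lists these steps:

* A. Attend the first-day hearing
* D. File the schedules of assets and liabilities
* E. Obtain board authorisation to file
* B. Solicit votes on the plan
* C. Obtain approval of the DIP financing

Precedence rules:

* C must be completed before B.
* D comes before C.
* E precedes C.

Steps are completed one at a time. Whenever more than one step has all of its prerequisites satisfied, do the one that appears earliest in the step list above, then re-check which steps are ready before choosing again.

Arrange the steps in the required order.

Nothing is required for A, D and E. A is listed earlier → A first.
D and E are both available; D is listed earlier → D.
That leaves E as the only ready step → E.
C needed D and E, now all done → C.
That leaves B as the only ready step → B.

A → D → E → C → B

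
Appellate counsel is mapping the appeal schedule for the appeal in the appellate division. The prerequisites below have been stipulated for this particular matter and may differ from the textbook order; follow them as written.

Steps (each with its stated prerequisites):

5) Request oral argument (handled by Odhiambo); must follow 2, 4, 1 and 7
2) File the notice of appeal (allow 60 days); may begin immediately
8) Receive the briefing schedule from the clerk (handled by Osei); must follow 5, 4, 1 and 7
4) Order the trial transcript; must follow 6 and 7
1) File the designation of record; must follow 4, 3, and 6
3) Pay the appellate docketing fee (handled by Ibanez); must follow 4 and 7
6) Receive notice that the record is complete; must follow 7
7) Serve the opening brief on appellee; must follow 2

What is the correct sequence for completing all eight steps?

2 → 7 → 6 → 4 → 3 → 1 → 5 → 8

Only 2 has no prerequisites, so it is first.
Next only 7 has its prerequisites met → 7.
Next only 6 has its prerequisites met → 6.
Next only 4 has its prerequisites met → 4.
Next only 3 has its prerequisites met → 3.
Next only 1 has its prerequisites met → 1.
Next only 5 has its prerequisites met → 5.
8 needed 5, 4, 1 and 7, now all done → 8.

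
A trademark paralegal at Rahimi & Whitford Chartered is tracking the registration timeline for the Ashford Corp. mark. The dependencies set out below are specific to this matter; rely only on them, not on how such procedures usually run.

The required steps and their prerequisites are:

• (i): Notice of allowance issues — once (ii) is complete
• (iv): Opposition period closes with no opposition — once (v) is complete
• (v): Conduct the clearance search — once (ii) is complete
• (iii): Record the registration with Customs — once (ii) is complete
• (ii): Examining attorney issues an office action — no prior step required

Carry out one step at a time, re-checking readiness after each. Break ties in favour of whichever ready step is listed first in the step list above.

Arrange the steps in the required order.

(ii), (i), (v), (iv), (iii)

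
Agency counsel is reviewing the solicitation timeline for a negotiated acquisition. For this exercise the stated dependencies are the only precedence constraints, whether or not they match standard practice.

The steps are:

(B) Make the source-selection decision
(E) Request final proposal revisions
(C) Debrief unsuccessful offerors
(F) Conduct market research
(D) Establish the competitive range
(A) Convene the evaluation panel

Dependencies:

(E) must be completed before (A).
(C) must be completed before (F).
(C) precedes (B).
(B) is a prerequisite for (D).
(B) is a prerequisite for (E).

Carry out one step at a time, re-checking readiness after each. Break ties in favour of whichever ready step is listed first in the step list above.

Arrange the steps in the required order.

(C), (B), (E), (F), (D), (A)

Only (C) has no prerequisites, so it is first.
(B) and (F) are both available; (B) is listed earlier → (B).
Now (E), (F) and (D) have their prerequisites met. (E) is listed earlier, so (E) next.
(A) now also ready, so the ready set is {(F), (D), (A)}; (F) is listed earlier → (F).
Now (D) and (A) have their prerequisites met. (D) is listed earlier, so (D) next.
That leaves (A) as the only ready step → (A).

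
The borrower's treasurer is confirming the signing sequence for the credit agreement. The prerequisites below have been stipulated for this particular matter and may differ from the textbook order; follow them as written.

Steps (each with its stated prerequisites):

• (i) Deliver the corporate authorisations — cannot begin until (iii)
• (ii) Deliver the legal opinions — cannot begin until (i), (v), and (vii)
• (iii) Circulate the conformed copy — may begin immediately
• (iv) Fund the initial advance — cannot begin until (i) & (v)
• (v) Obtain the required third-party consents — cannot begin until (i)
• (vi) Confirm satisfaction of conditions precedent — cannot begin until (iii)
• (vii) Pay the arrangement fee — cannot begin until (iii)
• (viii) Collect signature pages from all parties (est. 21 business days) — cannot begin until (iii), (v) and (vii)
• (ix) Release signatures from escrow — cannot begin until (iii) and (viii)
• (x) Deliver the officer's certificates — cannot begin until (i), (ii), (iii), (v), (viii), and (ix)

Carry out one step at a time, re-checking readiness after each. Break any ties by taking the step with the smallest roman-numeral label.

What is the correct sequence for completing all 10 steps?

(iii) → (i) → (v) → (iv) → (vi) → (vii) → (ii) → (viii) → (ix) → (x)

Only (iii) has no prerequisites, so it is first.
(i), (vi) and (vii) are all available; (i) has the earlier label → (i).
(v) now also ready, so the ready set is {(v), (vi), (vii)}; (v) has the earlier label → (v).
(iv) now also ready, so the ready set is {(iv), (vi), (vii)}; (iv) has the earlier label → (iv).
(vi) and (vii) are both available; (vi) has the earlier label → (vi).
(vii) needed (iii), now all done → (vii).
Now (ii) and (viii) have their prerequisites met. (ii) has the earlier label, so (ii) next.
Next only (viii) has its prerequisites met → (viii).
(ix) needed (iii) and (viii), now all done → (ix).
Next only (x) has its prerequisites met → (x).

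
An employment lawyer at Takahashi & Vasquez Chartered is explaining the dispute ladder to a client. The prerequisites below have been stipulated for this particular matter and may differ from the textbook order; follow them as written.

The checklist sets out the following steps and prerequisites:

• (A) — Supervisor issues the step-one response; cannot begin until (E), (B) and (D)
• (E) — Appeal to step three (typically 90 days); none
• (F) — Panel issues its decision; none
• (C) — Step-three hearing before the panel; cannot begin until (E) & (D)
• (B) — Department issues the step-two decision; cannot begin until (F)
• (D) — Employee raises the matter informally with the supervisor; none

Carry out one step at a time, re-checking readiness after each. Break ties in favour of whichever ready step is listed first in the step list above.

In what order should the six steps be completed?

(E), (F) and (D) have no prerequisites; (E) is listed earlier, so (E) is first.
(F) and (D) are both available; (F) is listed earlier → (F).
(B) and (D) are both available; (B) is listed earlier → (B).
Next only (D) has its prerequisites met → (D).
Now (A) and (C) have their prerequisites met. (A) is listed earlier, so (A) next.
That leaves (C) as the only ready step → (C).

(E) → (F) → (B) → (D) → (A) → (C)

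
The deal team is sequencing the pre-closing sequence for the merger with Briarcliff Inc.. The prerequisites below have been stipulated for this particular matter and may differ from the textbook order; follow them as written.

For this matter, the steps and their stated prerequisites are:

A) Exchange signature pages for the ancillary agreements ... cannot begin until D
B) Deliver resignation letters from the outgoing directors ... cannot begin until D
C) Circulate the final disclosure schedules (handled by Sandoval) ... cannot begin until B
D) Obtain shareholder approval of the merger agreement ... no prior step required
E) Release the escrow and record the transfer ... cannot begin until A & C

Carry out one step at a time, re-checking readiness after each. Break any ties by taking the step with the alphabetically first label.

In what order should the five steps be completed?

D, A, B, C, E

D is the only step with nothing outstanding, so it goes first.
Now A and B have their prerequisites met. A has the earlier label, so A next.
Next only B has its prerequisites met → B.
Next only C has its prerequisites met → C.
E is the only step now ready → E.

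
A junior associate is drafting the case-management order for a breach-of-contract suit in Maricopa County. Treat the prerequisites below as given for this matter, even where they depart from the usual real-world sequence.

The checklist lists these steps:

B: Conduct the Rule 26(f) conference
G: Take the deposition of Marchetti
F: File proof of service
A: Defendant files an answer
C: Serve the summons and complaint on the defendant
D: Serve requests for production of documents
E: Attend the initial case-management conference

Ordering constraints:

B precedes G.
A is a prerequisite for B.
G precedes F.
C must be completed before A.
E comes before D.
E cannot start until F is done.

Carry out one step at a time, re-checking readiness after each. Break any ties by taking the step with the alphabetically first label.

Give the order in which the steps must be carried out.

C → A → B → G → F → E → D

C has no prerequisites → C first.
A is the only step now ready → A.
Next only B has its prerequisites met → B.
G needed B, now all done → G.
F needed G, now all done → F.
E needed F, now all done → E.
D needed E, now all done → D.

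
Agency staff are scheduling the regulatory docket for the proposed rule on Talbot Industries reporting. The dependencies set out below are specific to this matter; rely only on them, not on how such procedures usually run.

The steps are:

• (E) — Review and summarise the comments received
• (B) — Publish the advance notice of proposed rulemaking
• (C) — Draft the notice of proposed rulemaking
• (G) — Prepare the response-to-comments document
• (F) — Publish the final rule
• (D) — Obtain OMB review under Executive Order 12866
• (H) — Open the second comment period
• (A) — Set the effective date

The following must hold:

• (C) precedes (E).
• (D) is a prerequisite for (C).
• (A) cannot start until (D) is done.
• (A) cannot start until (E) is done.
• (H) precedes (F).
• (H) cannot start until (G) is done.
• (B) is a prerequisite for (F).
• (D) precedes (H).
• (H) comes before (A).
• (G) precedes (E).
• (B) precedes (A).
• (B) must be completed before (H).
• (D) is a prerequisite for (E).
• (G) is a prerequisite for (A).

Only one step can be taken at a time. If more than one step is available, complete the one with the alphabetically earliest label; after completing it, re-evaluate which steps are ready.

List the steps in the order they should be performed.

Nothing is required for (B), (D) and (G). (B) has the earlier label → (B) first.
(D) and (G) are both available; (D) has the earlier label → (D).
(C) now also ready, so the ready set is {(C), (G)}; (C) has the earlier label → (C).
Next only (G) has its prerequisites met → (G).
(E) and (H) are both available; (E) has the earlier label → (E).
(H) needed (B), (D) and (G), now all done → (H).
Now (A) and (F) have their prerequisites met. (A) has the earlier label, so (A) next.
That leaves (F) as the only ready step → (F).

(B) (D) (C) (G) (E) (H) (A) (F)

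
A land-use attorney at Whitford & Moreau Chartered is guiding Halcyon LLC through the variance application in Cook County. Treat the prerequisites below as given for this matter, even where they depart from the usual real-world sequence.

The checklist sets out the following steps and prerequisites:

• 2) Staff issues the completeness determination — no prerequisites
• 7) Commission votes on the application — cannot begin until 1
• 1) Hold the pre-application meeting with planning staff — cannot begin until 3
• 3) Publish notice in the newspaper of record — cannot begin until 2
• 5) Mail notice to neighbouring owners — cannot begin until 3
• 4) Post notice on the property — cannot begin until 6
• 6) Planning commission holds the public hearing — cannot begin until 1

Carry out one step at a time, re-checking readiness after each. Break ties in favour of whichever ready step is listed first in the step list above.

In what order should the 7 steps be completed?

2 3 1 7 5 6 4

2 has no prerequisites → 2 first.
3 is the only step now ready → 3.
Ready: 1 and 5. 1 is listed earlier → 1.
Ready: 7, 5 and 6. 7 is listed earlier → 7.
Now 5 and 6 have their prerequisites met. 5 is listed earlier, so 5 next.
6 needed 1, now all done → 6.
4 needed 6, now all done → 4.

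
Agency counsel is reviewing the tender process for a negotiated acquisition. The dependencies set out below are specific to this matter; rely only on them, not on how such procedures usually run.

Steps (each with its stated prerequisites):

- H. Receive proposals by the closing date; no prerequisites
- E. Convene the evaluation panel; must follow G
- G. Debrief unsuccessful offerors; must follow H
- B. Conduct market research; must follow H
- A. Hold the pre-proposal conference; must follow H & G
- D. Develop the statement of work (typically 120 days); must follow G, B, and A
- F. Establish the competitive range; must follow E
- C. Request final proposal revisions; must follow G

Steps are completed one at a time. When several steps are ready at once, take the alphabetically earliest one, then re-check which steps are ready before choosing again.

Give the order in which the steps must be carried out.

H, B, G, A, C, D, E, F

H is the only step with nothing outstanding, so it goes first.
B and G are both available; B has the earlier label → B.
G needed H, now all done → G.
Now A, C and E have their prerequisites met. A has the earlier label, so A next.
D now also ready, so the ready set is {C, D, E}; C has the earlier label → C.
Ready: D and E. D has the earlier label → D.
E needed G, now all done → E.
Next only F has its prerequisites met → F.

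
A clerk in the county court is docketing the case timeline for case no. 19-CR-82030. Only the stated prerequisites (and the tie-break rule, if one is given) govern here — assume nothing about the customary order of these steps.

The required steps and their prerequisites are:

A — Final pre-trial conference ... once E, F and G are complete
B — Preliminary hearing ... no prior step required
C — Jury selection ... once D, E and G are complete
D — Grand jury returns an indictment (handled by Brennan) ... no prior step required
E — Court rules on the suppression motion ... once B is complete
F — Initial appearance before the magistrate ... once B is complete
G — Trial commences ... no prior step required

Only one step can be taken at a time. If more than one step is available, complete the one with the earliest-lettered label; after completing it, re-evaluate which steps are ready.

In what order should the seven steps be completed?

B, D, E, F, G, A, C

B, D and G have no prerequisites; B has the earlier label, so B is first.
E and F now also ready, so the ready set is {D, E, F, G}; D has the earlier label → D.
E, F and G are all available; E has the earlier label → E.
Now F and G have their prerequisites met. F has the earlier label, so F next.
G is the only step now ready → G.
Ready: A and C. A has the earlier label → A.
C needed D, E and G, now all done → C.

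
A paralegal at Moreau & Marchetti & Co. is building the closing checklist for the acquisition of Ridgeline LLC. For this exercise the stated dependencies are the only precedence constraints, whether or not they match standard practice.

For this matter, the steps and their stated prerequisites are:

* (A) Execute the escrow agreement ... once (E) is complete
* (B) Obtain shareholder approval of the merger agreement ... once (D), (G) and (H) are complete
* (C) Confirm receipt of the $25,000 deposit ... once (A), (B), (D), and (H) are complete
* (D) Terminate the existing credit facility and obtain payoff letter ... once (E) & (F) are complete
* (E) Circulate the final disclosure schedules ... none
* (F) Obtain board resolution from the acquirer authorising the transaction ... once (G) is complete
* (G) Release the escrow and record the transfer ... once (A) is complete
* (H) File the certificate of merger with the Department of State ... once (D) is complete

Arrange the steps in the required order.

(E), (A), (G), (F), (D), (H), (B), (C)

(E) has no prerequisites → (E) first.
(A) is the only step now ready → (A).
That leaves (G) as the only ready step → (G).
Next only (F) has its prerequisites met → (F).
That leaves (D) as the only ready step → (D).
(H) needed (D), now all done → (H).
That leaves (B) as the only ready step → (B).
(C) is the only step now ready → (C).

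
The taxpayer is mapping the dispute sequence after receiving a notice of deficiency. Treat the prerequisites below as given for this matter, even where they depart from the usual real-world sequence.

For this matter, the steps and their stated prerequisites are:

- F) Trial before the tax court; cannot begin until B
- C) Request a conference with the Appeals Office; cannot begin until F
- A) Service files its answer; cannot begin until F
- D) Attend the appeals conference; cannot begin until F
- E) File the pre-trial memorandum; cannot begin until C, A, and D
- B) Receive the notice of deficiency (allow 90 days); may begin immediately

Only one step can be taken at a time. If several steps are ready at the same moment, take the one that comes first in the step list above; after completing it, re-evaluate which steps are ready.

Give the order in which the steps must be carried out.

Only B has no prerequisites, so it is first.
F needed B, now all done → F.
C, A and D are all available; C is listed earlier → C.
A and D are both available; A is listed earlier → A.
That leaves D as the only ready step → D.
That leaves E as the only ready step → E.

B, F, C, A, D, E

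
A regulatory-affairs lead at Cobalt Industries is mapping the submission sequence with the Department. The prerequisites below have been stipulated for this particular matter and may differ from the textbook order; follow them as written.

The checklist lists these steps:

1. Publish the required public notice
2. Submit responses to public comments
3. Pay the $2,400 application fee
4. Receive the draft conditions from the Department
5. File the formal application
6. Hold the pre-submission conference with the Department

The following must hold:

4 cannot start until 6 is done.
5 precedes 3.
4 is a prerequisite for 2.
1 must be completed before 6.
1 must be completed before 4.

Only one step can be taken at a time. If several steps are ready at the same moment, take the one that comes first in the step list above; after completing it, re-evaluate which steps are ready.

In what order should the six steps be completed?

1 → 5 → 3 → 6 → 4 → 2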